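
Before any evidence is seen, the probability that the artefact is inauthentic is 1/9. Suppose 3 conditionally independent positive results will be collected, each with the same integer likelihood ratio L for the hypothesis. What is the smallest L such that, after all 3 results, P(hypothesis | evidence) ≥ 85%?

Prior odds = (1/9)/(8/9) = 0.125.
Target odds = 0.85/0.15 = 17/3.
Need L³ ≥ 17/3 ÷ 0.125 = 136/3.
3³ = 27 < 136/3 ≤ 64 = 4³, so L = 4.

4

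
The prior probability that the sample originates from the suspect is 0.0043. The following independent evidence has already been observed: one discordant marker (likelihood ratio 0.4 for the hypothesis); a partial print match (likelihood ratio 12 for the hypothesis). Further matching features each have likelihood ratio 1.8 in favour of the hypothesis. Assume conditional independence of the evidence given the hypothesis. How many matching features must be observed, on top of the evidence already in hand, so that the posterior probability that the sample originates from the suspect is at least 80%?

9

Prior odds = 0.0043/0.9957 = 43/9957.
Combined Bayes factor of the evidence already in hand = 0.4 × 12 = 4.8.
Odds after that evidence = (43/9957) × 4.8 = 344/16595.
Target odds = 0.8/0.2 = 4.
Need 1.8ⁿ ≥ 4 ÷ (344/16595) = 16595/86.
1.8⁸ = 43046721/390625 falls short of 16595/86 but 1.8⁹ = 387420489/1953125 reaches it, so n = 9.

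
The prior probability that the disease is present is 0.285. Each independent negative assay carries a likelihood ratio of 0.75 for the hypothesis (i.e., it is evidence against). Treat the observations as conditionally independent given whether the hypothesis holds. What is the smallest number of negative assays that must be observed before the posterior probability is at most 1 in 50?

Prior odds = 0.285/0.715 = 57/143.
Likelihood ratio per negative assay = 0.75.
Target odds: 0.02 ÷ 0.98 = 1/49.
Require 0.75ⁿ ≤ 1/49 ÷ (57/143) = 143/2793.
0.75¹⁰ = 59049/1048576 is still above 143/2793 but 0.75¹¹ = 177147/4194304 is at or below it, so n = 11.

11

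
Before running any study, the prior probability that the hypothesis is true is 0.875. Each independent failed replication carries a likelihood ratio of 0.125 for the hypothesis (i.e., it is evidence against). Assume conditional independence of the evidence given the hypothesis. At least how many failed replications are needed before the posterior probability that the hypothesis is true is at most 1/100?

Prior odds = 0.875/0.125 = 7.
Likelihood ratio per failed replication = 0.125.
Target odds: 0.01 ÷ 0.99 = 1/99.
Require 0.125ⁿ ≤ 1/99 ÷ 7 = 1/693.
0.125³ = 0.001953125 is still above 1/693 but 0.125⁴ = 1/4096 is at or below it, so n = 4.

4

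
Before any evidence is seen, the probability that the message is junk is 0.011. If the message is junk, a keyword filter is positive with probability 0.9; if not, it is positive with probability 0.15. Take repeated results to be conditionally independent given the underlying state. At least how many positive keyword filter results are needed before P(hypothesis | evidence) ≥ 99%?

Prior odds: 0.011 ÷ 0.989 = 11/989.
Likelihood ratio of a positive = 0.9/0.15 = 6.
Target posterior odds = 0.99/0.01 = 99.
Need (11/989) × 6ⁿ ≥ 99, i.e. 6ⁿ ≥ 8901.
6⁵ = 7776 falls short of 8901 but 6⁶ = 46656 reaches it, so n = 6.

6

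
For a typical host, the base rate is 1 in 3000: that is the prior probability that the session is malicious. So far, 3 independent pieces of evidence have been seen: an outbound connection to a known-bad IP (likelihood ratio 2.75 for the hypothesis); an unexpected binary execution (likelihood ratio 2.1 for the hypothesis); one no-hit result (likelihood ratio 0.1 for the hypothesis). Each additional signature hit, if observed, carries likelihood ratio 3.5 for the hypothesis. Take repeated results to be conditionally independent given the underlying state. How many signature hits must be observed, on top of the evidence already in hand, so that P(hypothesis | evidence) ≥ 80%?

Prior odds = (1/3000)/(2999/3000) = 1/2999.
Combined Bayes factor of the evidence already in hand = 2.75 × 2.1 × 0.1 = 0.5775.
Odds after that evidence = (1/2999) × 0.5775 = 231/1199600.
Target odds = 0.8/0.2 = 4.
Need 3.5ⁿ ≥ 4 ÷ (231/1199600) = 4798400/231.
3.5⁷ = 823543/128 falls short of 4798400/231 but 3.5⁸ = 5764801/256 reaches it, so n = 8.

8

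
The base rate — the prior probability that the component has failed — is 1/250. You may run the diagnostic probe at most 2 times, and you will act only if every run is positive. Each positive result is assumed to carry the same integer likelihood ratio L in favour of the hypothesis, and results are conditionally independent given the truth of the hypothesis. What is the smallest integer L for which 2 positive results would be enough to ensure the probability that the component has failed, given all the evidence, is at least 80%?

Prior odds = 0.004/0.996 = 1/249.
Target odds = 0.8/0.2 = 4.
Need L² ≥ 4 ÷ (1/249) = 996.
31² = 961 < 996 ≤ 1024 = 32², so L = 32.

32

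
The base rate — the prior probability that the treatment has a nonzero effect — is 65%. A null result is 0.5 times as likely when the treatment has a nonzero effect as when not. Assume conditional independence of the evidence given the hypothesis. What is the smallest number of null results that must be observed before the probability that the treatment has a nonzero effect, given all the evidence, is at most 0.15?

4

Prior odds: 0.65 ÷ 0.35 = 13/7.
Likelihood ratio per null result = 0.5.
Target posterior odds = 0.15/0.85 = 3/17.
Need (13/7) × 0.5ⁿ ≤ 3/17, i.e. 0.5ⁿ ≤ 21/221.
0.5³ = 0.125 is still above 21/221 but 0.5⁴ = 0.0625 is at or below it, so n = 4.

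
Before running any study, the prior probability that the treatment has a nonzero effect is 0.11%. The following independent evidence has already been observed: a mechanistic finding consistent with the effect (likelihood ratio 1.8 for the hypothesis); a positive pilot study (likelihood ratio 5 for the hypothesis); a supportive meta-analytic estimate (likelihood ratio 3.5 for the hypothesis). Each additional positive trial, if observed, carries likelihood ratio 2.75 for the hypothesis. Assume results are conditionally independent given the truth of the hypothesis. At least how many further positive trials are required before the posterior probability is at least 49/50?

Prior odds = 0.0011/0.9989 = 11/9989.
Combined Bayes factor of the evidence already in hand = 1.8 × 5 × 3.5 = 31.5.
Odds after that evidence = (11/9989) × 31.5 = 99/2854.
Target odds = 0.98/0.02 = 49.
Need 2.75ⁿ ≥ 49 ÷ (99/2854) = 139846/99.
2.75⁷ = 19487171/16384 falls short of 139846/99 but 2.75⁸ = 214358881/65536 reaches it, so n = 8.

8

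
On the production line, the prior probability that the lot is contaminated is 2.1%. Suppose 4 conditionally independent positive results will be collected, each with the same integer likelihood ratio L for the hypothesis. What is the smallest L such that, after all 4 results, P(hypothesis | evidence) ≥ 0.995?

10

Prior odds = 0.021/0.979 = 21/979.
Target odds = 0.995/0.005 = 199.
Need L⁴ ≥ 199 ÷ (21/979) = 194821/21.
9⁴ = 6561 < 194821/21 ≤ 10000 = 10⁴, so L = 10.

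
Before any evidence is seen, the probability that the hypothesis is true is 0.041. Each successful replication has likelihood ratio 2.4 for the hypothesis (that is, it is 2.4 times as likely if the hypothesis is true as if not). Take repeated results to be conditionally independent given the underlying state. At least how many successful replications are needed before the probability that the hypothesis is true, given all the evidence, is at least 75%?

5

Prior odds: 0.041 ÷ 0.959 = 41/959.
Likelihood ratio per successful replication = 2.4.
Target posterior odds = 0.75/0.25 = 3.
Need (41/959) × 2.4ⁿ ≥ 3, i.e. 2.4ⁿ ≥ 2877/41.
2.4⁴ = 33.1776 falls short of 2877/41 but 2.4⁵ = 79.62624 reaches it, so n = 5.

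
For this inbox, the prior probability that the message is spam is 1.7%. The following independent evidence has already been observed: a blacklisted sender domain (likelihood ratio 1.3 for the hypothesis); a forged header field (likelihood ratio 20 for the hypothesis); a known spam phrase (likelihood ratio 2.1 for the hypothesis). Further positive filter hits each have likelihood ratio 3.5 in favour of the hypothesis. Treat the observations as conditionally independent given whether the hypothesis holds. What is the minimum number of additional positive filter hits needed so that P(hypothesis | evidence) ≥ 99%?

Prior odds = 0.017/0.983 = 17/983.
Combined Bayes factor of the evidence already in hand = 1.3 × 20 × 2.1 = 54.6.
Odds after that evidence = (17/983) × 54.6 = 4641/4915.
Target odds = 0.99/0.01 = 99.
Need 3.5ⁿ ≥ 99 ÷ (4641/4915) = 162195/1547.
3.5³ = 42.875 falls short of 162195/1547 but 3.5⁴ = 150.0625 reaches it, so n = 4.

4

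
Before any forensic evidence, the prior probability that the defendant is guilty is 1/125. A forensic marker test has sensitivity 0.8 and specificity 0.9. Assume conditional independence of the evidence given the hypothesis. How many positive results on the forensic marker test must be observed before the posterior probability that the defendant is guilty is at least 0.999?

Prior odds = 0.008/0.992 = 1/124.
False-positive rate = 1 − 0.9 = 0.1; likelihood ratio of a positive = 0.8/0.1 = 8.
Target posterior odds = 0.999/0.001 = 999.
Need (1/124) × 8ⁿ ≥ 999, i.e. 8ⁿ ≥ 123876.
8⁵ = 32768 falls short of 123876 but 8⁶ = 262144 reaches it, so n = 6.

6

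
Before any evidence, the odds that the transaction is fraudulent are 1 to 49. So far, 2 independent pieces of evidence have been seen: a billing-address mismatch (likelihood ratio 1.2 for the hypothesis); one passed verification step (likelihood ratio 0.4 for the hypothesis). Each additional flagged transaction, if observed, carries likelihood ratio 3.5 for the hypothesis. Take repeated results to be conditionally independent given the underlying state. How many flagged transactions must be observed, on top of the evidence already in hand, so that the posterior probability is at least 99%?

Prior odds = 1/49.
Combined Bayes factor of the evidence already in hand = 1.2 × 0.4 = 0.48.
Odds after that evidence = (1/49) × 0.48 = 12/1225.
Target odds = 0.99/0.01 = 99.
Need 3.5ⁿ ≥ 99 ÷ (12/1225) = 10106.25.
3.5⁷ = 823543/128 falls short of 10106.25 but 3.5⁸ = 5764801/256 reaches it, so n = 8.

8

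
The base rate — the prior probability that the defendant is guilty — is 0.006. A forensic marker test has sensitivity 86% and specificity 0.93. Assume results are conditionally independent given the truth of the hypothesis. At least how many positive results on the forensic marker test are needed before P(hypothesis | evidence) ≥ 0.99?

Prior odds: 0.006 ÷ 0.994 = 3/497.
False-positive rate = 1 − 0.93 = 0.07; likelihood ratio of a positive = 0.86/0.07 = 86/7.
Target odds: 0.99 ÷ 0.01 = 99.
Require (86/7)ⁿ ≥ 99 ÷ (3/497) = 16401.
(86/7)³ = 636056/343 falls short of 16401 but (86/7)⁴ = 54700816/2401 reaches it, so n = 4.

4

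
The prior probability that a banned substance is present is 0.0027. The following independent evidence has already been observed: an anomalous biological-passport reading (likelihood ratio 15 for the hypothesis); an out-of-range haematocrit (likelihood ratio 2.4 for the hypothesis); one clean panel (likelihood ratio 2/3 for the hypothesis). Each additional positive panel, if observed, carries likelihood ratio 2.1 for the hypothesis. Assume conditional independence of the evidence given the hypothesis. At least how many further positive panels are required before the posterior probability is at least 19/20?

Prior odds = 0.0027/0.9973 = 27/9973.
Combined Bayes factor of the evidence already in hand = 15 × 2.4 × (2/3) = 24.
Odds after that evidence = (27/9973) × 24 = 648/9973.
Target odds = 0.95/0.05 = 19.
Need 2.1ⁿ ≥ 19 ÷ (648/9973) = 189487/648.
2.1⁷ ≈180.109 falls short of 189487/648 but 2.1⁸ ≈378.229 reaches it, so n = 8.

8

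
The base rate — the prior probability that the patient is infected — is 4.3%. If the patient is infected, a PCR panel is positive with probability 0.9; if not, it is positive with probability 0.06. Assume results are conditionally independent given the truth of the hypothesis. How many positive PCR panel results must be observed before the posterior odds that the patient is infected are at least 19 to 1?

3

Prior odds: 0.043 ÷ 0.957 = 43/957.
Likelihood ratio of a positive = 0.9/0.06 = 15.
Target odds = 19.
Need (43/957) × 15ⁿ ≥ 19, i.e. 15ⁿ ≥ 18183/43.
15² = 225 falls short of 18183/43 but 15³ = 3375 reaches it, so n = 3.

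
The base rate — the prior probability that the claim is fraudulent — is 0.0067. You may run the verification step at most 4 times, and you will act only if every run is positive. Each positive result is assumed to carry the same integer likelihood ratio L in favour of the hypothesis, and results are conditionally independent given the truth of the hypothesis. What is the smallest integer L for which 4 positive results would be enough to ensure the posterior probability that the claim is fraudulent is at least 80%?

5

Prior odds = 0.0067/0.9933 = 67/9933.
Target odds = 0.8/0.2 = 4.
Need L⁴ ≥ 4 ÷ (67/9933) = 39732/67.
4⁴ = 256 < 39732/67 ≤ 625 = 5⁴, so L = 5.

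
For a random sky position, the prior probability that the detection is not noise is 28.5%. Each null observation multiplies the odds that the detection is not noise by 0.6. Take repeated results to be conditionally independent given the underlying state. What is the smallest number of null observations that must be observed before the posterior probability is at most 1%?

8

Prior odds = 0.285/0.715 = 57/143.
Likelihood ratio per null observation = 0.6.
Target posterior odds = 0.01/0.99 = 1/99.
Need (57/143) × 0.6ⁿ ≤ 1/99, i.e. 0.6ⁿ ≤ 13/513.
0.6⁷ = 2187/78125 is still above 13/513 but 0.6⁸ = 6561/390625 is at or below it, so n = 8.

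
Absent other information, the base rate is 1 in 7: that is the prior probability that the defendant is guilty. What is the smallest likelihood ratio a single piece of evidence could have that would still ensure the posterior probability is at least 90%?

Prior odds = (1/7)/(6/7) = 1/6.
Target odds = 0.9/0.1 = 9.
Required Bayes factor = 9 ÷ (1/6) = 54.

54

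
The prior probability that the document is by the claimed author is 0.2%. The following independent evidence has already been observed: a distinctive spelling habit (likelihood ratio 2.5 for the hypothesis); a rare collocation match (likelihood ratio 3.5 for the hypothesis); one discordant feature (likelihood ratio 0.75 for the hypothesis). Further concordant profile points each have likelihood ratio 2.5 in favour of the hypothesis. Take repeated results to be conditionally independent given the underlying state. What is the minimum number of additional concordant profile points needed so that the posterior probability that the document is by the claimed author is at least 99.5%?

11

Prior odds = 0.002/0.998 = 1/499.
Combined Bayes factor of the evidence already in hand = 2.5 × 3.5 × 0.75 = 6.5625.
Odds after that evidence = (1/499) × 6.5625 = 105/7984.
Target odds = 0.995/0.005 = 199.
Need 2.5ⁿ ≥ 199 ÷ (105/7984) = 1588816/105.
2.5¹⁰ = 9765625/1024 falls short of 1588816/105 but 2.5¹¹ = 48828125/2048 reaches it, so n = 11.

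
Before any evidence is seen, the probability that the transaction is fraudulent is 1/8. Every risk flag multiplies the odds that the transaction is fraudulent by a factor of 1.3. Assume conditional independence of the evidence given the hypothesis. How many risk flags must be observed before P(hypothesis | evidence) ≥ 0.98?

23

Prior odds: 0.125 ÷ 0.875 = 1/7.
Likelihood ratio per risk flag = 1.3.
Target posterior odds = 0.98/0.02 = 49.
Require 1.3ⁿ ≥ 49 ÷ (1/7) = 343.
1.3²² ≈321.184 falls short of 343 but 1.3²³ ≈417.539 reaches it, so n = 23.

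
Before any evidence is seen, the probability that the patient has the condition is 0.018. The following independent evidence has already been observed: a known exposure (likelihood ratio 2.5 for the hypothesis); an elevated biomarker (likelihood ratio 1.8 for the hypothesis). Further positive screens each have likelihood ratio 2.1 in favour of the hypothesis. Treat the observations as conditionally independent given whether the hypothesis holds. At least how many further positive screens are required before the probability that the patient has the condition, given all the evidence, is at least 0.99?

Prior odds = 0.018/0.982 = 9/491.
Combined Bayes factor of the evidence already in hand = 2.5 × 1.8 = 4.5.
Odds after that evidence = (9/491) × 4.5 = 81/982.
Target odds = 0.99/0.01 = 99.
Need 2.1ⁿ ≥ 99 ÷ (81/982) = 10802/9.
2.1⁹ ≈794.28 falls short of 10802/9 but 2.1¹⁰ ≈1667.99 reaches it, so n = 10.

10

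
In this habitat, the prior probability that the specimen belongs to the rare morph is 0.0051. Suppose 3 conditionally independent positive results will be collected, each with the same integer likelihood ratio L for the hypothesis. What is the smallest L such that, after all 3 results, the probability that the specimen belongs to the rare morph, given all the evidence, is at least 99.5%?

Prior odds = 0.0051/0.9949 = 51/9949.
Target odds = 0.995/0.005 = 199.
Need L³ ≥ 199 ÷ (51/9949) = 1979851/51.
33³ = 35937 < 1979851/51 ≤ 39304 = 34³, so L = 34.

34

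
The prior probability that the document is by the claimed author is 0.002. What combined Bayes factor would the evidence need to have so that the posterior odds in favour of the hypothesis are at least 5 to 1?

Prior odds = 0.002/0.998 = 1/499.
Target odds = 5.
Required Bayes factor = 5 ÷ (1/499) = 2495.

2495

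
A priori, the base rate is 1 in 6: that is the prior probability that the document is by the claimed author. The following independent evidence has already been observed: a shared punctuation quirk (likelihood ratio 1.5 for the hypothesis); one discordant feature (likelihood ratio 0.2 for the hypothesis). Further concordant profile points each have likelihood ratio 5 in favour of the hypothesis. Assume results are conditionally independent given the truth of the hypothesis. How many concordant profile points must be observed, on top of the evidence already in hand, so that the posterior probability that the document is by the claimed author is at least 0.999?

7

Prior odds = (1/6)/(5/6) = 0.2.
Combined Bayes factor of the evidence already in hand = 1.5 × 0.2 = 0.3.
Odds after that evidence = 0.2 × 0.3 = 0.06.
Target odds = 0.999/0.001 = 999.
Need 5ⁿ ≥ 999 ÷ 0.06 = 16650.
5⁶ = 15625 falls short of 16650 but 5⁷ = 78125 reaches it, so n = 7.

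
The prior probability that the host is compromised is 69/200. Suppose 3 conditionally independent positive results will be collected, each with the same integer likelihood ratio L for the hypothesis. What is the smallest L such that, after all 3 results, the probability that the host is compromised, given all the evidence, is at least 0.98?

5

Prior odds = 0.345/0.655 = 69/131.
Target odds = 0.98/0.02 = 49.
Need L³ ≥ 49 ÷ (69/131) = 6419/69.
4³ = 64 < 6419/69 ≤ 125 = 5³, so L = 5.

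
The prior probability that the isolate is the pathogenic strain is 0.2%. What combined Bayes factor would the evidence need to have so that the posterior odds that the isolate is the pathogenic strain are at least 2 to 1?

998

Prior odds = 0.002/0.998 = 1/499.
Target odds = 2.
Required Bayes factor = 2 ÷ (1/499) = 998.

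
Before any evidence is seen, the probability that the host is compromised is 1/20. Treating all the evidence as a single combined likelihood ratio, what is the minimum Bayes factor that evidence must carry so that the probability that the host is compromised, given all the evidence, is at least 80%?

76

Prior odds = 0.05/0.95 = 1/19.
Target odds = 0.8/0.2 = 4.
Required Bayes factor = 4 ÷ (1/19) = 76.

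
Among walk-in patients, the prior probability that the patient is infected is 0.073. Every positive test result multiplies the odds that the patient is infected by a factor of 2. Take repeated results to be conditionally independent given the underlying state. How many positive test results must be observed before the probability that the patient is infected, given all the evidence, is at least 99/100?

11

Prior odds: 0.073 ÷ 0.927 = 73/927.
Likelihood ratio per positive test result = 2.
Target posterior odds = 0.99/0.01 = 99.
Require 2ⁿ ≥ 99 ÷ (73/927) = 91773/73.
2¹⁰ = 1024 falls short of 91773/73 but 2¹¹ = 2048 reaches it, so n = 11.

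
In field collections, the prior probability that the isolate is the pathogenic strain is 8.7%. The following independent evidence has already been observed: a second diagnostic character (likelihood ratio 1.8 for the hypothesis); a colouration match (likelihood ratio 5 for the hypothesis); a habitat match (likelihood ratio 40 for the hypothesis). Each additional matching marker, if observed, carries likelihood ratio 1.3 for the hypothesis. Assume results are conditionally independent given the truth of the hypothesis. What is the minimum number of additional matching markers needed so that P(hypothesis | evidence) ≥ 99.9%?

Prior odds = 0.087/0.913 = 87/913.
Combined Bayes factor of the evidence already in hand = 1.8 × 5 × 40 = 360.
Odds after that evidence = (87/913) × 360 = 31320/913.
Target odds = 0.999/0.001 = 999.
Need 1.3ⁿ ≥ 999 ÷ (31320/913) = 33781/1160.
1.3¹² ≈23.2981 falls short of 33781/1160 but 1.3¹³ ≈30.2875 reaches it, so n = 13.

13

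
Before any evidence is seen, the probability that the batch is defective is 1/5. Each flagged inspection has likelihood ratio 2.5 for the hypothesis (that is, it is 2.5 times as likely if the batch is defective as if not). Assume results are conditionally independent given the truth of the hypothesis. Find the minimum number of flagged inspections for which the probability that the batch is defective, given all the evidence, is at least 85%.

4

Prior odds = 0.2/0.8 = 0.25.
Likelihood ratio per flagged inspection = 2.5.
Target odds: 0.85 ÷ 0.15 = 17/3.
Need 0.25 × 2.5ⁿ ≥ 17/3, i.e. 2.5ⁿ ≥ 68/3.
2.5³ = 15.625 falls short of 68/3 but 2.5⁴ = 39.0625 reaches it, so n = 4.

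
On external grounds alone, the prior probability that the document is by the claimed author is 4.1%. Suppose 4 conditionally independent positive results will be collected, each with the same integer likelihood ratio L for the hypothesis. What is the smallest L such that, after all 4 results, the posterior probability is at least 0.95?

5

Prior odds = 0.041/0.959 = 41/959.
Target odds = 0.95/0.05 = 19.
Need L⁴ ≥ 19 ÷ (41/959) = 18221/41.
4⁴ = 256 < 18221/41 ≤ 625 = 5⁴, so L = 5.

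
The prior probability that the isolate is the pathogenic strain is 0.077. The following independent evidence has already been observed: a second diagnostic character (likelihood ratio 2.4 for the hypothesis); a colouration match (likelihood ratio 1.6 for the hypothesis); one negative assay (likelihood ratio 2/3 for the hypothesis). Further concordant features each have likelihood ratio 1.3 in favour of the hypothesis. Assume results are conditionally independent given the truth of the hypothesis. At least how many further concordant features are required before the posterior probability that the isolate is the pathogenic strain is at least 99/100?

Prior odds = 0.077/0.923 = 77/923.
Combined Bayes factor of the evidence already in hand = 2.4 × 1.6 × (2/3) = 2.56.
Odds after that evidence = (77/923) × 2.56 = 4928/23075.
Target odds = 0.99/0.01 = 99.
Need 1.3ⁿ ≥ 99 ÷ (4928/23075) = 207675/448.
1.3²³ ≈417.539 falls short of 207675/448 but 1.3²⁴ ≈542.801 reaches it, so n = 24.

24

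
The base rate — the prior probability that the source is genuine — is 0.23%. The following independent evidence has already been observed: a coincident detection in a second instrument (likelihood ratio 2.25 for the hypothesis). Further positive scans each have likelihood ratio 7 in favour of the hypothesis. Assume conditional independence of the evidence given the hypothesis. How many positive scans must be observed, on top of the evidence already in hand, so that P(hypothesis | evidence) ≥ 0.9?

4

Prior odds = 0.0023/0.9977 = 23/9977.
Bayes factor of the evidence already in hand = 2.25.
Odds after that evidence = (23/9977) × 2.25 = 207/39908.
Target odds = 0.9/0.1 = 9.
Need 7ⁿ ≥ 9 ÷ (207/39908) = 39908/23.
7³ = 343 falls short of 39908/23 but 7⁴ = 2401 reaches it, so n = 4.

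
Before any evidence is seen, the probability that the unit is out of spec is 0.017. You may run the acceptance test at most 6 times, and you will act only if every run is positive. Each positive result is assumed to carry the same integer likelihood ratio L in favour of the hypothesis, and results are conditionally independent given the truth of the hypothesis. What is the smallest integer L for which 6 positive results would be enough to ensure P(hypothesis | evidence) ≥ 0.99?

5

Prior odds = 0.017/0.983 = 17/983.
Target odds = 0.99/0.01 = 99.
Need L⁶ ≥ 99 ÷ (17/983) = 97317/17.
4⁶ = 4096 < 97317/17 ≤ 15625 = 5⁶, so L = 5.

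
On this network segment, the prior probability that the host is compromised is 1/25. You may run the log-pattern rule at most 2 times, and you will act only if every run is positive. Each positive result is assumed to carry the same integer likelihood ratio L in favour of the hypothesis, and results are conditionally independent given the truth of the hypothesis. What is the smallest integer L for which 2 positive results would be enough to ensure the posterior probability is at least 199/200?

Prior odds = 0.04/0.96 = 1/24.
Target odds = 0.995/0.005 = 199.
Need L² ≥ 199 ÷ (1/24) = 4776.
69² = 4761 < 4776 ≤ 4900 = 70², so L = 70.

70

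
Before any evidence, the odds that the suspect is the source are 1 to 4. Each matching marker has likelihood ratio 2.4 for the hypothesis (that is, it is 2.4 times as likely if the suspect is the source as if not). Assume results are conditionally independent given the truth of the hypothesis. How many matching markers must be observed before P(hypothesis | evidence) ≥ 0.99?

7

Prior odds = 0.25.
Likelihood ratio per matching marker = 2.4.
Target posterior odds = 0.99/0.01 = 99.
Require 2.4ⁿ ≥ 99 ÷ 0.25 = 396.
2.4⁶ = 2985984/15625 falls short of 396 but 2.4⁷ = 35831808/78125 reaches it, so n = 7.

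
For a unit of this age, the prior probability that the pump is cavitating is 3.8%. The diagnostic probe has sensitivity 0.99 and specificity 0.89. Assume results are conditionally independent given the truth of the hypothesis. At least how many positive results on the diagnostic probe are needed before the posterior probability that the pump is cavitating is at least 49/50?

4

Prior odds: 0.038 ÷ 0.962 = 19/481.
False-positive rate = 1 − 0.89 = 0.11; likelihood ratio of a positive = 0.99/0.11 = 9.
Target posterior odds = 0.98/0.02 = 49.
Require 9ⁿ ≥ 49 ÷ (19/481) = 23569/19.
9³ = 729 falls short of 23569/19 but 9⁴ = 6561 reaches it, so n = 4.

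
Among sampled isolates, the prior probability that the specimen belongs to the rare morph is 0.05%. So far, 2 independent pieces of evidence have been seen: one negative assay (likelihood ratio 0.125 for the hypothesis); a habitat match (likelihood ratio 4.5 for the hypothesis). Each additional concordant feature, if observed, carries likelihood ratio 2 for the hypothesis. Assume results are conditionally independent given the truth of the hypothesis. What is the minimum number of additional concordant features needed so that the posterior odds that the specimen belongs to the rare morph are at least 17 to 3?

15

Prior odds = 0.0005/0.9995 = 1/1999.
Combined Bayes factor of the evidence already in hand = 0.125 × 4.5 = 0.5625.
Odds after that evidence = (1/1999) × 0.5625 = 9/31984.
Target odds = 17/3.
Need 2ⁿ ≥ 17/3 ÷ (9/31984) = 543728/27.
2¹⁴ = 16384 falls short of 543728/27 but 2¹⁵ = 32768 reaches it, so n = 15.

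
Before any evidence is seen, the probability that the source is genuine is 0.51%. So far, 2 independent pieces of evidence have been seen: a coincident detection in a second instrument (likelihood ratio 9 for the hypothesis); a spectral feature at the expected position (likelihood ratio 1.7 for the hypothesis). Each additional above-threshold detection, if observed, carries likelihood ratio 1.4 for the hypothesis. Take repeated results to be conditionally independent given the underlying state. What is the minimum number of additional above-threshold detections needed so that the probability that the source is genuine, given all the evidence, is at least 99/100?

Prior odds = 0.0051/0.9949 = 51/9949.
Combined Bayes factor of the evidence already in hand = 9 × 1.7 = 15.3.
Odds after that evidence = (51/9949) × 15.3 = 7803/99490.
Target odds = 0.99/0.01 = 99.
Need 1.4ⁿ ≥ 99 ÷ (7803/99490) = 1094390/867.
1.4²¹ ≈1171.36 falls short of 1094390/867 but 1.4²² ≈1639.9 reaches it, so n = 22.

22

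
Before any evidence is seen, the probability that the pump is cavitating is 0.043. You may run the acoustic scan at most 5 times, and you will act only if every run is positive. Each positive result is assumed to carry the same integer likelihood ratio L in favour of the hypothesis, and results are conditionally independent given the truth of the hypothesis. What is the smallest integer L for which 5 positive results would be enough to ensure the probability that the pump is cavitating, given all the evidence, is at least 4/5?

Prior odds = 0.043/0.957 = 43/957.
Target odds = 0.8/0.2 = 4.
Need L⁵ ≥ 4 ÷ (43/957) = 3828/43.
2⁵ = 32 < 3828/43 ≤ 243 = 3⁵, so L = 3.

3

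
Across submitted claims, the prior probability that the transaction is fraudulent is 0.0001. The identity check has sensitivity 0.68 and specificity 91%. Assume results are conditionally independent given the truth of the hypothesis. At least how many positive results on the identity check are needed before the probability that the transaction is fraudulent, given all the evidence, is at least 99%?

Prior odds = 0.0001/0.9999 = 1/9999.
False-positive rate = 1 − 0.91 = 0.09; likelihood ratio of a positive = 0.68/0.09 = 68/9.
Target posterior odds = 0.99/0.01 = 99.
Require (68/9)ⁿ ≥ 99 ÷ (1/9999) = 989901.
(68/9)⁶ ≈186037 falls short of 989901 but (68/9)⁷ ≈1.40561e+06 reaches it, so n = 7.

7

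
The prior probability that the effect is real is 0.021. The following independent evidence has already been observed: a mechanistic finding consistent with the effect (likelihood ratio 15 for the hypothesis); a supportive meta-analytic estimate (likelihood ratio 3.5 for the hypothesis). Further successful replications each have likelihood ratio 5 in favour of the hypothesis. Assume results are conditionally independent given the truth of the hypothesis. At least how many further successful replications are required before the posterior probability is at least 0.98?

3

Prior odds = 0.021/0.979 = 21/979.
Combined Bayes factor of the evidence already in hand = 15 × 3.5 = 52.5.
Odds after that evidence = (21/979) × 52.5 = 2205/1958.
Target odds = 0.98/0.02 = 49.
Need 5ⁿ ≥ 49 ÷ (2205/1958) = 1958/45.
5² = 25 falls short of 1958/45 but 5³ = 125 reaches it, so n = 3.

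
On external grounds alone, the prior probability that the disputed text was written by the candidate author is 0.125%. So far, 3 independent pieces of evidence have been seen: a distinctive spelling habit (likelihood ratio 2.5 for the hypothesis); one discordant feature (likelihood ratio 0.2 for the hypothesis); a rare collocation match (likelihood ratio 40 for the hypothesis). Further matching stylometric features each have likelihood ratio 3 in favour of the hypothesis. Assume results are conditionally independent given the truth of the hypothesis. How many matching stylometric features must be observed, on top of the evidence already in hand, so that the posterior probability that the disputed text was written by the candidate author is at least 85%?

5

Prior odds = 0.00125/0.99875 = 1/799.
Combined Bayes factor of the evidence already in hand = 2.5 × 0.2 × 40 = 20.
Odds after that evidence = (1/799) × 20 = 20/799.
Target odds = 0.85/0.15 = 17/3.
Need 3ⁿ ≥ 17/3 ÷ (20/799) = 13583/60.
3⁴ = 81 falls short of 13583/60 but 3⁵ = 243 reaches it, so n = 5.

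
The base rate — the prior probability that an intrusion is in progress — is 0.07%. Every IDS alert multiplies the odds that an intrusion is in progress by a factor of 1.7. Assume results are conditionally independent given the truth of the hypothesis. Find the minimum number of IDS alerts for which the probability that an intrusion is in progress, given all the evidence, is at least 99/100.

23

Prior odds: 0.0007 ÷ 0.9993 = 7/9993.
Likelihood ratio per IDS alert = 1.7.
Target posterior odds = 0.99/0.01 = 99.
Need (7/9993) × 1.7ⁿ ≥ 99, i.e. 1.7ⁿ ≥ 989307/7.
1.7²² ≈117456 falls short of 989307/7 but 1.7²³ ≈199676 reaches it, so n = 23.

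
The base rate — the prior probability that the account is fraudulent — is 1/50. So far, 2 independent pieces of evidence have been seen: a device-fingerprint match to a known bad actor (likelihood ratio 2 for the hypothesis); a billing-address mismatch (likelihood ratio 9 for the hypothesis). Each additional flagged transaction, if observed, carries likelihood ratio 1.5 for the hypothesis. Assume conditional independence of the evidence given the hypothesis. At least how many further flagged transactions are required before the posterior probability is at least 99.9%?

Prior odds = 0.02/0.98 = 1/49.
Combined Bayes factor of the evidence already in hand = 2 × 9 = 18.
Odds after that evidence = (1/49) × 18 = 18/49.
Target odds = 0.999/0.001 = 999.
Need 1.5ⁿ ≥ 999 ÷ (18/49) = 2719.5.
1.5¹⁹ ≈2216.84 falls short of 2719.5 but 1.5²⁰ ≈3325.26 reaches it, so n = 20.

20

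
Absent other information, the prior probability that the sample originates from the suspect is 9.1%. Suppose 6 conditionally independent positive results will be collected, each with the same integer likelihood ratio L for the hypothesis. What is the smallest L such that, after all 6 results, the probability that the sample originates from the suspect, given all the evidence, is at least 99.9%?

Prior odds = 0.091/0.909 = 91/909.
Target odds = 0.999/0.001 = 999.
Need L⁶ ≥ 999 ÷ (91/909) = 908091/91.
4⁶ = 4096 < 908091/91 ≤ 15625 = 5⁶, so L = 5.

5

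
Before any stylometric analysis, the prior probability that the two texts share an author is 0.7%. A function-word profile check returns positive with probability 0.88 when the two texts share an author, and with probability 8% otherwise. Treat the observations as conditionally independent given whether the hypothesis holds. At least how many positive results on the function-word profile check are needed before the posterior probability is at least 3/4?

3

Prior odds = 0.007/0.993 = 7/993.
Likelihood ratio of a positive result = 0.88/0.08 = 11.
Target posterior odds = 0.75/0.25 = 3.
Need (7/993) × 11ⁿ ≥ 3, i.e. 11ⁿ ≥ 2979/7.
11² = 121 falls short of 2979/7 but 11³ = 1331 reaches it, so n = 3.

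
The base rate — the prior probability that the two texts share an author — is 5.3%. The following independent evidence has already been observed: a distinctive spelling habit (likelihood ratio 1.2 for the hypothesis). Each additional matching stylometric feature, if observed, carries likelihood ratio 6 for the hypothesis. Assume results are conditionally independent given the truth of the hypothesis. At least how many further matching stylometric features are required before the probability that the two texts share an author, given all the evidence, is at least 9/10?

Prior odds = 0.053/0.947 = 53/947.
Bayes factor of the evidence already in hand = 1.2.
Odds after that evidence = (53/947) × 1.2 = 318/4735.
Target odds = 0.9/0.1 = 9.
Need 6ⁿ ≥ 9 ÷ (318/4735) = 14205/106.
6² = 36 falls short of 14205/106 but 6³ = 216 reaches it, so n = 3.

3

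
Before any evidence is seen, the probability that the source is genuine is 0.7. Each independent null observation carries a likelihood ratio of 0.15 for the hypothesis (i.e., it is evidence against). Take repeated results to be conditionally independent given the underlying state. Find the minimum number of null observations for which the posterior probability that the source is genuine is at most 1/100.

Prior odds = 0.7/0.3 = 7/3.
Likelihood ratio per null observation = 0.15.
Target odds: 0.01 ÷ 0.99 = 1/99.
Need (7/3) × 0.15ⁿ ≤ 1/99, i.e. 0.15ⁿ ≤ 1/231.
0.15² = 0.0225 is still above 1/231 but 0.15³ = 0.003375 is at or below it, so n = 3.

3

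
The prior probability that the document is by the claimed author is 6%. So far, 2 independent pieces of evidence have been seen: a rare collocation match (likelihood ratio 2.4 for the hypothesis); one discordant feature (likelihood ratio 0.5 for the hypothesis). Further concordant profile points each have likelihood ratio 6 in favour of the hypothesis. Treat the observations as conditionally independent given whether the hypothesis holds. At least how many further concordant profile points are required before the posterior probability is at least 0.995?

5

Prior odds = 0.06/0.94 = 3/47.
Combined Bayes factor of the evidence already in hand = 2.4 × 0.5 = 1.2.
Odds after that evidence = (3/47) × 1.2 = 18/235.
Target odds = 0.995/0.005 = 199.
Need 6ⁿ ≥ 199 ÷ (18/235) = 46765/18.
6⁴ = 1296 falls short of 46765/18 but 6⁵ = 7776 reaches it, so n = 5.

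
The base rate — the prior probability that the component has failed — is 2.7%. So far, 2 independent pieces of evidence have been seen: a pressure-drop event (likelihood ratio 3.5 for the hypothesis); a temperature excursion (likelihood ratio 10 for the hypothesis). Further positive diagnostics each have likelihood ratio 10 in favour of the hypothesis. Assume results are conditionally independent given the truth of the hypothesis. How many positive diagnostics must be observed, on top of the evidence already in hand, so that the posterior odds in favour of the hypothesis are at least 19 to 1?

Prior odds = 0.027/0.973 = 27/973.
Combined Bayes factor of the evidence already in hand = 3.5 × 10 = 35.
Odds after that evidence = (27/973) × 35 = 135/139.
Target odds = 19.
Need 10ⁿ ≥ 19 ÷ (135/139) = 2641/135.
10¹ = 10 falls short of 2641/135 but 10² = 100 reaches it, so n = 2.

2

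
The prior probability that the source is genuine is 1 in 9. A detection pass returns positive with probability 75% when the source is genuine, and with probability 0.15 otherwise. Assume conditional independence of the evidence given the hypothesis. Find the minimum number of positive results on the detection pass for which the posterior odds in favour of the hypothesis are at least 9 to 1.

3

Prior odds: (1/9) ÷ (8/9) = 0.125.
Likelihood ratio of a positive result = 0.75/0.15 = 5.
Target odds = 9.
Need 0.125 × 5ⁿ ≥ 9, i.e. 5ⁿ ≥ 72.
5² = 25 falls short of 72 but 5³ = 125 reaches it, so n = 3.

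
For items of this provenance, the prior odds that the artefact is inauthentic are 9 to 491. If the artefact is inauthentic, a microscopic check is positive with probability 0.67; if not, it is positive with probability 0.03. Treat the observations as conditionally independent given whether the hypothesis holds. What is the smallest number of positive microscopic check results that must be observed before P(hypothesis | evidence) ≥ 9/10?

2

Prior odds = 9/491.
Likelihood ratio of a positive = 0.67/0.03 = 67/3.
Target posterior odds = 0.9/0.1 = 9.
Require (67/3)ⁿ ≥ 9 ÷ (9/491) = 491.
(67/3)¹ = 67/3 falls short of 491 but (67/3)² = 4489/9 reaches it, so n = 2.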